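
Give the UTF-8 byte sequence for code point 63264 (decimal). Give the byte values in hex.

U+F720 = 0xF720 = 63264 decimal. In range U+0800–U+FFFF → 3-byte form: 1110xxxx 10xxxxxx 10xxxxxx.
Binary (16 bits): 1111011100100000.
Split 4+6+6: 1111 | 011100 | 100000.
Byte 1: 11101111 = 0xEF.
Byte 2: 10011100 = 0x9C.
Byte 3: 10100000 = 0xA0.

EF 9C A0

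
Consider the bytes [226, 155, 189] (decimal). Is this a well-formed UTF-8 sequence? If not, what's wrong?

Leading byte 0xE2 = 11100010 → 3-byte form.
Continuation bytes 0x9B=10011011, 0xBD=10111101 all match 10xxxxxx.
Decoded value 0x26FD is ≥ 0x800 (shortest form) and not a surrogate.

valid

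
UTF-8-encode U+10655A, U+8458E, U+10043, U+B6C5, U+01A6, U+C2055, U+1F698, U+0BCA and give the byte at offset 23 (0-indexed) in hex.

U+10655A → 4-byte form F4 86 95 9A at offsets 0–3.
U+8458E → 4-byte form F2 84 96 8E at offsets 4–7.
U+10043 → 4-byte form F0 90 81 83 at offsets 8–11.
U+B6C5 → 3-byte form EB 9B 85 at offsets 12–14.
U+01A6 → 2-byte form C6 A6 at offsets 15–16.
U+C2055 → 4-byte form F3 82 81 95 at offsets 17–20.
U+1F698 → 4-byte form F0 9F 9A 98 at offsets 21–24.
Offset 23 falls in char 7's range; it's byte 3 of F0 9F 9A 98 = 0x9A.

0x9A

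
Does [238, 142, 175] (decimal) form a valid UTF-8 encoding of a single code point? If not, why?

Leading byte 0xEE = 11101110 → 3-byte form.
Continuation bytes 0x8E=10001110, 0xAF=10101111 all match 10xxxxxx.
Decoded value 0xE3AF is ≥ 0x800 (shortest form) and not a surrogate.

valid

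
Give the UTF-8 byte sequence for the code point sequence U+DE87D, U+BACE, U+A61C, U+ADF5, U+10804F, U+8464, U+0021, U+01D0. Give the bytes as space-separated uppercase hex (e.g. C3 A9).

F3 9E A1 BD EB AB 8E EA 98 9C EA B7 B5 F4 88 81 8F E8 91 A4 21 C7 90

U+DE87D: 4-byte form → F3 9E A1 BD.
U+BACE: 3-byte form → EB AB 8E.
U+A61C: 3-byte form → EA 98 9C.
U+ADF5: 3-byte form → EA B7 B5.
U+10804F: 4-byte form → F4 88 81 8F.
U+8464: 3-byte form → E8 91 A4.
U+0021: 1-byte form → 21.
U+01D0: 2-byte form → C7 90.
Concatenated (23 bytes): F3 9E A1 BD EB AB 8E EA 98 9C EA B7 B5 F4 88 81 8F E8 91 A4 21 C7 90.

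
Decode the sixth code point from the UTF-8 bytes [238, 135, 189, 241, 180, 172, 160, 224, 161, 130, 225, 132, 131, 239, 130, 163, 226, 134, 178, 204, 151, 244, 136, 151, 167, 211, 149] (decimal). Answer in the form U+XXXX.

U+21B2

Offset 0: leading byte 0xEE = 11101110 → 3-byte char #1 = EE 87 BD.
Offset 3: leading byte 0xF1 = 11110001 → 4-byte char #2 = F1 B4 AC A0.
Offset 7: leading byte 0xE0 = 11100000 → 3-byte char #3 = E0 A1 82.
Offset 10: leading byte 0xE1 = 11100001 → 3-byte char #4 = E1 84 83.
Offset 13: leading byte 0xEF = 11101111 → 3-byte char #5 = EF 82 A3.
Offset 16: leading byte 0xE2 = 11100010 → 3-byte char #6 = E2 86 B2.
Leading byte 0xE2 = 11100010 matches 1110xxxx → 3-byte sequence.
Byte 1: 0xE2 = 11100010, payload 0010 (4 bits).
Byte 2: 0x86 = 10000110 (10xxxxxx ✓), payload 000110.
Byte 3: 0xB2 = 10110010 (10xxxxxx ✓), payload 110010.
Concatenate: 0010000110110010 = 0x21B2 (16 bits → U+21B2).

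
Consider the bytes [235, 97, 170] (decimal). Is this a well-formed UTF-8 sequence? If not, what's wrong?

Leading byte 0xEB = 11101011 → 3-byte form.
Byte 2 is 0x61 = 01100001, which is not 10xxxxxx — expected a continuation byte.

invalid (non-continuation byte where continuation expected)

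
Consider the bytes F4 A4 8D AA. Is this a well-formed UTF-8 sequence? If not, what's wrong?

Leading byte 0xF4 = 11110100 → 4-byte form.
Payload = 0x12436A, which exceeds U+10FFFF, the maximum Unicode code point. (Leading bytes F5–FF, or F4 followed by ≥ 0x90, are invalid.)

invalid (encodes a value above U+10FFFF)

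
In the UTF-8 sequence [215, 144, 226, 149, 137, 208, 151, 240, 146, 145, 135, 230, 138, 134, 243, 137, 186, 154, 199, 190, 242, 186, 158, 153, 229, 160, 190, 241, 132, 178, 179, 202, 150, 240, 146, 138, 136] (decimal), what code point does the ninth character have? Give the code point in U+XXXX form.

U+583E

Offset 0: leading byte 0xD7 = 11010111 → 2-byte char #1 = D7 90.
Offset 2: leading byte 0xE2 = 11100010 → 3-byte char #2 = E2 95 89.
Offset 5: leading byte 0xD0 = 11010000 → 2-byte char #3 = D0 97.
Offset 7: leading byte 0xF0 = 11110000 → 4-byte char #4 = F0 92 91 87.
Offset 11: leading byte 0xE6 = 11100110 → 3-byte char #5 = E6 8A 86.
Offset 14: leading byte 0xF3 = 11110011 → 4-byte char #6 = F3 89 BA 9A.
Offset 18: leading byte 0xC7 = 11000111 → 2-byte char #7 = C7 BE.
Offset 20: leading byte 0xF2 = 11110010 → 4-byte char #8 = F2 BA 9E 99.
Offset 24: leading byte 0xE5 = 11100101 → 3-byte char #9 = E5 A0 BE.
Leading byte 0xE5 = 11100101 matches 1110xxxx → 3-byte sequence.
Byte 1: 0xE5 = 11100101, payload 0101 (4 bits).
Byte 2: 0xA0 = 10100000 (10xxxxxx ✓), payload 100000.
Byte 3: 0xBE = 10111110 (10xxxxxx ✓), payload 111110.
Concatenate: 0101100000111110 = 0x583E (16 bits → U+583E).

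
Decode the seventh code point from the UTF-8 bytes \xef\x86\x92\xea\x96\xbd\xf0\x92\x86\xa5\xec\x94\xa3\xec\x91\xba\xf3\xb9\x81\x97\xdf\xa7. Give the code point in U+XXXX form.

Offset 0: leading byte 0xEF = 11101111 → 3-byte char #1 = EF 86 92.
Offset 3: leading byte 0xEA = 11101010 → 3-byte char #2 = EA 96 BD.
Offset 6: leading byte 0xF0 = 11110000 → 4-byte char #3 = F0 92 86 A5.
Offset 10: leading byte 0xEC = 11101100 → 3-byte char #4 = EC 94 A3.
Offset 13: leading byte 0xEC = 11101100 → 3-byte char #5 = EC 91 BA.
Offset 16: leading byte 0xF3 = 11110011 → 4-byte char #6 = F3 B9 81 97.
Offset 20: leading byte 0xDF = 11011111 → 2-byte char #7 = DF A7.
Leading byte 0xDF = 11011111 matches 110xxxxx → 2-byte sequence.
Byte 1: 0xDF = 11011111, payload 11111 (5 bits).
Byte 2: 0xA7 = 10100111 (10xxxxxx ✓), payload 100111.
Concatenate: 11111100111 = 0x7E7 (11 bits → U+07E7).

U+07E7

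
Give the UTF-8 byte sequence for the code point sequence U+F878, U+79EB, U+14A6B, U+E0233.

EF A1 B8 E7 A7 AB F0 94 A9 AB F3 A0 88 B3

U+F878: 3-byte form → EF A1 B8.
U+79EB: 3-byte form → E7 A7 AB.
U+14A6B: 4-byte form → F0 94 A9 AB.
U+E0233: 4-byte form → F3 A0 88 B3.
Concatenated (14 bytes): EF A1 B8 E7 A7 AB F0 94 A9 AB F3 A0 88 B3.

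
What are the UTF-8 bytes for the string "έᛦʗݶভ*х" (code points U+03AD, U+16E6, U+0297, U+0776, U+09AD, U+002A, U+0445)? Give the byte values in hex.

U+03AD: 2-byte form → CE AD.
U+16E6: 3-byte form → E1 9B A6.
U+0297: 2-byte form → CA 97.
U+0776: 2-byte form → DD B6.
U+09AD: 3-byte form → E0 A6 AD.
U+002A: 1-byte form → 2A.
U+0445: 2-byte form → D1 85.
Concatenated (15 bytes): CE AD E1 9B A6 CA 97 DD B6 E0 A6 AD 2A D1 85.

CE AD E1 9B A6 CA 97 DD B6 E0 A6 AD 2A D1 85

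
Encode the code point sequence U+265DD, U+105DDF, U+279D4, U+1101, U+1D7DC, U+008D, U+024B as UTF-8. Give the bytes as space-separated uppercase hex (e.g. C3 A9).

F0 A6 97 9D F4 85 B7 9F F0 A7 A7 94 E1 84 81 F0 9D 9F 9C C2 8D C9 8B

U+265DD: 4-byte form → F0 A6 97 9D.
U+105DDF: 4-byte form → F4 85 B7 9F.
U+279D4: 4-byte form → F0 A7 A7 94.
U+1101: 3-byte form → E1 84 81.
U+1D7DC: 4-byte form → F0 9D 9F 9C.
U+008D: 2-byte form → C2 8D.
U+024B: 2-byte form → C9 8B.
Concatenated (23 bytes): F0 A6 97 9D F4 85 B7 9F F0 A7 A7 94 E1 84 81 F0 9D 9F 9C C2 8D C9 8B.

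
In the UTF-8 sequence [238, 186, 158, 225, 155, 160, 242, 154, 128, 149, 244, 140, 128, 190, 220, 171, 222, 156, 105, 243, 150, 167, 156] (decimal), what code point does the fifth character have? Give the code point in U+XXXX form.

Offset 0: leading byte 0xEE = 11101110 → 3-byte char #1 = EE BA 9E.
Offset 3: leading byte 0xE1 = 11100001 → 3-byte char #2 = E1 9B A0.
Offset 6: leading byte 0xF2 = 11110010 → 4-byte char #3 = F2 9A 80 95.
Offset 10: leading byte 0xF4 = 11110100 → 4-byte char #4 = F4 8C 80 BE.
Offset 14: leading byte 0xDC = 11011100 → 2-byte char #5 = DC AB.
Leading byte 0xDC = 11011100 matches 110xxxxx → 2-byte sequence.
Byte 1: 0xDC = 11011100, payload 11100 (5 bits).
Byte 2: 0xAB = 10101011 (10xxxxxx ✓), payload 101011.
Concatenate: 11100101011 = 0x72B (11 bits → U+072B).

U+072B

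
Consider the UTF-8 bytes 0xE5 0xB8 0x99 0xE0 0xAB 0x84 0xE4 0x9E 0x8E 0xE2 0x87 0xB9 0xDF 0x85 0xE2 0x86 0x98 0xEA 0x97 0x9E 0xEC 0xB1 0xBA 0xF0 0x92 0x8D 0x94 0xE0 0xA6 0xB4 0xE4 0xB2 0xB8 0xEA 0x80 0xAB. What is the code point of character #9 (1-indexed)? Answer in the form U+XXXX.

Offset 0: leading byte 0xE5 = 11100101 → 3-byte char #1 = E5 B8 99.
Offset 3: leading byte 0xE0 = 11100000 → 3-byte char #2 = E0 AB 84.
Offset 6: leading byte 0xE4 = 11100100 → 3-byte char #3 = E4 9E 8E.
Offset 9: leading byte 0xE2 = 11100010 → 3-byte char #4 = E2 87 B9.
Offset 12: leading byte 0xDF = 11011111 → 2-byte char #5 = DF 85.
Offset 14: leading byte 0xE2 = 11100010 → 3-byte char #6 = E2 86 98.
Offset 17: leading byte 0xEA = 11101010 → 3-byte char #7 = EA 97 9E.
Offset 20: leading byte 0xEC = 11101100 → 3-byte char #8 = EC B1 BA.
Offset 23: leading byte 0xF0 = 11110000 → 4-byte char #9 = F0 92 8D 94.
Leading byte 0xF0 = 11110000 matches 11110xxx → 4-byte sequence.
Byte 1: 0xF0 = 11110000, payload 000 (3 bits).
Byte 2: 0x92 = 10010010 (10xxxxxx ✓), payload 010010.
Byte 3: 0x8D = 10001101 (10xxxxxx ✓), payload 001101.
Byte 4: 0x94 = 10010100 (10xxxxxx ✓), payload 010100.
Concatenate: 000010010001101010100 = 0x12354 (21 bits → U+12354).

U+12354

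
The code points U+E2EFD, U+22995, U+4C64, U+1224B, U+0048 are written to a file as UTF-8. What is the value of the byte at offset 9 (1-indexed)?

0xE4

1-indexed offset 9 is 0-indexed offset 8.
U+E2EFD → 4-byte form F3 A2 BB BD at offsets 0–3.
U+22995 → 4-byte form F0 A2 A6 95 at offsets 4–7.
U+4C64 → 3-byte form E4 B1 A4 at offsets 8–10.
Offset 8 falls in char 3's range; it's byte 1 of E4 B1 A4 = 0xE4.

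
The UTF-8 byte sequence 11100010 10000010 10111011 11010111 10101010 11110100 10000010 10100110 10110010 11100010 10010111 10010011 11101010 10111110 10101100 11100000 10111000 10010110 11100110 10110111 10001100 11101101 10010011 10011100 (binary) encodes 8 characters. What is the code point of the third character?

U+1029B2

Offset 0: leading byte 0xE2 = 11100010 → 3-byte char #1 = E2 82 BB.
Offset 3: leading byte 0xD7 = 11010111 → 2-byte char #2 = D7 AA.
Offset 5: leading byte 0xF4 = 11110100 → 4-byte char #3 = F4 82 A6 B2.
Leading byte 0xF4 = 11110100 matches 11110xxx → 4-byte sequence.
Byte 1: 0xF4 = 11110100, payload 100 (3 bits).
Byte 2: 0x82 = 10000010 (10xxxxxx ✓), payload 000010.
Byte 3: 0xA6 = 10100110 (10xxxxxx ✓), payload 100110.
Byte 4: 0xB2 = 10110010 (10xxxxxx ✓), payload 110010.
Concatenate: 100000010100110110010 = 0x1029B2 (21 bits → U+1029B2).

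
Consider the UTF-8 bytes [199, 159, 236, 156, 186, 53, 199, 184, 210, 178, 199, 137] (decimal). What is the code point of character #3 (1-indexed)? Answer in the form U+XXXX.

U+0035

Offset 0: leading byte 0xC7 = 11000111 → 2-byte char #1 = C7 9F.
Offset 2: leading byte 0xEC = 11101100 → 3-byte char #2 = EC 9C BA.
Offset 5: leading byte 0x35 = 00110101 → 1-byte char #3 = 35.
Leading byte 0x35 = 00110101 matches 0xxxxxxx → 1-byte sequence.
Byte 1: 0x35 = 00110101, payload 0110101 (7 bits).
Concatenate: 0110101 = 0x35 (7 bits → U+0035).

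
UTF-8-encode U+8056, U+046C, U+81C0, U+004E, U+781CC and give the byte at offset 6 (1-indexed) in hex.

0xE8

1-indexed offset 6 is 0-indexed offset 5.
U+8056 → 3-byte form E8 81 96 at offsets 0–2.
U+046C → 2-byte form D1 AC at offsets 3–4.
U+81C0 → 3-byte form E8 87 80 at offsets 5–7.
Offset 5 falls in char 3's range; it's byte 1 of E8 87 80 = 0xE8.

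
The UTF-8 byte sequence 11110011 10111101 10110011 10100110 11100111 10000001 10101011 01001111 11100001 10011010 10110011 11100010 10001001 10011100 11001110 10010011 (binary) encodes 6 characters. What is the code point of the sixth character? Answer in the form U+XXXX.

U+0393

Offset 0: leading byte 0xF3 = 11110011 → 4-byte char #1 = F3 BD B3 A6.
Offset 4: leading byte 0xE7 = 11100111 → 3-byte char #2 = E7 81 AB.
Offset 7: leading byte 0x4F = 01001111 → 1-byte char #3 = 4F.
Offset 8: leading byte 0xE1 = 11100001 → 3-byte char #4 = E1 9A B3.
Offset 11: leading byte 0xE2 = 11100010 → 3-byte char #5 = E2 89 9C.
Offset 14: leading byte 0xCE = 11001110 → 2-byte char #6 = CE 93.
Leading byte 0xCE = 11001110 matches 110xxxxx → 2-byte sequence.
Byte 1: 0xCE = 11001110, payload 01110 (5 bits).
Byte 2: 0x93 = 10010011 (10xxxxxx ✓), payload 010011.
Concatenate: 01110010011 = 0x393 (11 bits → U+0393).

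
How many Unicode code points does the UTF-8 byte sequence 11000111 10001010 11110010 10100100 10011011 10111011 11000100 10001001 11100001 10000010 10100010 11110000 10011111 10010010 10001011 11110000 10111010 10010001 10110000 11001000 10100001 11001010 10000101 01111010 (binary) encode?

9

Byte at offset 0: 0xC7 = 11000111 → 2-byte char (#1). Advance 2.
Byte at offset 2: 0xF2 = 11110010 → 4-byte char (#2). Advance 4.
Byte at offset 6: 0xC4 = 11000100 → 2-byte char (#3). Advance 2.
Byte at offset 8: 0xE1 = 11100001 → 3-byte char (#4). Advance 3.
Byte at offset 11: 0xF0 = 11110000 → 4-byte char (#5). Advance 4.
Byte at offset 15: 0xF0 = 11110000 → 4-byte char (#6). Advance 4.
Byte at offset 19: 0xC8 = 11001000 → 2-byte char (#7). Advance 2.
Byte at offset 21: 0xCA = 11001010 → 2-byte char (#8). Advance 2.
Byte at offset 23: 0x7A = 01111010 → 1-byte char (#9). Advance 1.
Reached end at offset 24 after 9 code points.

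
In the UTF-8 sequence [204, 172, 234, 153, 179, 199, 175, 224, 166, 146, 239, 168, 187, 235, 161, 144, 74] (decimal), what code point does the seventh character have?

Offset 0: leading byte 0xCC = 11001100 → 2-byte char #1 = CC AC.
Offset 2: leading byte 0xEA = 11101010 → 3-byte char #2 = EA 99 B3.
Offset 5: leading byte 0xC7 = 11000111 → 2-byte char #3 = C7 AF.
Offset 7: leading byte 0xE0 = 11100000 → 3-byte char #4 = E0 A6 92.
Offset 10: leading byte 0xEF = 11101111 → 3-byte char #5 = EF A8 BB.
Offset 13: leading byte 0xEB = 11101011 → 3-byte char #6 = EB A1 90.
Offset 16: leading byte 0x4A = 01001010 → 1-byte char #7 = 4A.
Leading byte 0x4A = 01001010 matches 0xxxxxxx → 1-byte sequence.
Byte 1: 0x4A = 01001010, payload 1001010 (7 bits).
Concatenate: 1001010 = 0x4A (7 bits → U+004A).

U+004A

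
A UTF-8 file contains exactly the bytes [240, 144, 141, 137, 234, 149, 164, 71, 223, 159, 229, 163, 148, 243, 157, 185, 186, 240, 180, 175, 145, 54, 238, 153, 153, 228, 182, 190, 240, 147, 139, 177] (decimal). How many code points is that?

11

Byte at offset 0: 0xF0 = 11110000 → 4-byte char (#1). Advance 4.
Byte at offset 4: 0xEA = 11101010 → 3-byte char (#2). Advance 3.
Byte at offset 7: 0x47 = 01000111 → 1-byte char (#3). Advance 1.
Byte at offset 8: 0xDF = 11011111 → 2-byte char (#4). Advance 2.
Byte at offset 10: 0xE5 = 11100101 → 3-byte char (#5). Advance 3.
Byte at offset 13: 0xF3 = 11110011 → 4-byte char (#6). Advance 4.
Byte at offset 17: 0xF0 = 11110000 → 4-byte char (#7). Advance 4.
Byte at offset 21: 0x36 = 00110110 → 1-byte char (#8). Advance 1.
Byte at offset 22: 0xEE = 11101110 → 3-byte char (#9). Advance 3.
Byte at offset 25: 0xE4 = 11100100 → 3-byte char (#10). Advance 3.
Byte at offset 28: 0xF0 = 11110000 → 4-byte char (#11). Advance 4.
Reached end at offset 32 after 11 code points.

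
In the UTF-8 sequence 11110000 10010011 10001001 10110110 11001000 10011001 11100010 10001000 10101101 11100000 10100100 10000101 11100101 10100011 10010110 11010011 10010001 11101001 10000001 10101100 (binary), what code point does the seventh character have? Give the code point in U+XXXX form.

Offset 0: leading byte 0xF0 = 11110000 → 4-byte char #1 = F0 93 89 B6.
Offset 4: leading byte 0xC8 = 11001000 → 2-byte char #2 = C8 99.
Offset 6: leading byte 0xE2 = 11100010 → 3-byte char #3 = E2 88 AD.
Offset 9: leading byte 0xE0 = 11100000 → 3-byte char #4 = E0 A4 85.
Offset 12: leading byte 0xE5 = 11100101 → 3-byte char #5 = E5 A3 96.
Offset 15: leading byte 0xD3 = 11010011 → 2-byte char #6 = D3 91.
Offset 17: leading byte 0xE9 = 11101001 → 3-byte char #7 = E9 81 AC.
Leading byte 0xE9 = 11101001 matches 1110xxxx → 3-byte sequence.
Byte 1: 0xE9 = 11101001, payload 1001 (4 bits).
Byte 2: 0x81 = 10000001 (10xxxxxx ✓), payload 000001.
Byte 3: 0xAC = 10101100 (10xxxxxx ✓), payload 101100.
Concatenate: 1001000001101100 = 0x906C (16 bits → U+906C).

U+906C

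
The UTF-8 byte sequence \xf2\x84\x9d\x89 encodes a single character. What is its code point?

Leading byte 0xF2 = 11110010 matches 11110xxx → 4-byte sequence.
Byte 1: 0xF2 = 11110010, payload 010 (3 bits).
Byte 2: 0x84 = 10000100 (10xxxxxx ✓), payload 000100.
Byte 3: 0x9D = 10011101 (10xxxxxx ✓), payload 011101.
Byte 4: 0x89 = 10001001 (10xxxxxx ✓), payload 001001.
Concatenate: 010000100011101001001 = 0x84749 (21 bits → U+84749).

U+84749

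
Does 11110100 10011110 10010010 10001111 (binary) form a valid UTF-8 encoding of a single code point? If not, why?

invalid (encodes a value above U+10FFFF)

Leading byte 0xF4 = 11110100 → 4-byte form.
Payload = 0x11E48F, which exceeds U+10FFFF, the maximum Unicode code point. (Leading bytes F5–FF, or F4 followed by ≥ 0x90, are invalid.)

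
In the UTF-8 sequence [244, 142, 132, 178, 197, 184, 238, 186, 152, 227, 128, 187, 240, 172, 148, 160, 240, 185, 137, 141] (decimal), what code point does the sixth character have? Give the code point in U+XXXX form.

U+3924D

Offset 0: leading byte 0xF4 = 11110100 → 4-byte char #1 = F4 8E 84 B2.
Offset 4: leading byte 0xC5 = 11000101 → 2-byte char #2 = C5 B8.
Offset 6: leading byte 0xEE = 11101110 → 3-byte char #3 = EE BA 98.
Offset 9: leading byte 0xE3 = 11100011 → 3-byte char #4 = E3 80 BB.
Offset 12: leading byte 0xF0 = 11110000 → 4-byte char #5 = F0 AC 94 A0.
Offset 16: leading byte 0xF0 = 11110000 → 4-byte char #6 = F0 B9 89 8D.
Leading byte 0xF0 = 11110000 matches 11110xxx → 4-byte sequence.
Byte 1: 0xF0 = 11110000, payload 000 (3 bits).
Byte 2: 0xB9 = 10111001 (10xxxxxx ✓), payload 111001.
Byte 3: 0x89 = 10001001 (10xxxxxx ✓), payload 001001.
Byte 4: 0x8D = 10001101 (10xxxxxx ✓), payload 001101.
Concatenate: 000111001001001001101 = 0x3924D (21 bits → U+3924D).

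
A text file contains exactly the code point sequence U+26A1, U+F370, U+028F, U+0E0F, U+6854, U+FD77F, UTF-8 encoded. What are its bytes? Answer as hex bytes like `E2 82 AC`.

U+26A1: 3-byte form → E2 9A A1.
U+F370: 3-byte form → EF 8D B0.
U+028F: 2-byte form → CA 8F.
U+0E0F: 3-byte form → E0 B8 8F.
U+6854: 3-byte form → E6 A1 94.
U+FD77F: 4-byte form → F3 BD 9D BF.
Concatenated (18 bytes): E2 9A A1 EF 8D B0 CA 8F E0 B8 8F E6 A1 94 F3 BD 9D BF.

E2 9A A1 EF 8D B0 CA 8F E0 B8 8F E6 A1 94 F3 BD 9D BF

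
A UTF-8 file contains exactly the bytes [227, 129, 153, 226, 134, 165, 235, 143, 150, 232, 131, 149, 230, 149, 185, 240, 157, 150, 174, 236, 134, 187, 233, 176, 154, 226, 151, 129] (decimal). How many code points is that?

9

Byte at offset 0: 0xE3 = 11100011 → 3-byte char (#1). Advance 3.
Byte at offset 3: 0xE2 = 11100010 → 3-byte char (#2). Advance 3.
Byte at offset 6: 0xEB = 11101011 → 3-byte char (#3). Advance 3.
Byte at offset 9: 0xE8 = 11101000 → 3-byte char (#4). Advance 3.
Byte at offset 12: 0xE6 = 11100110 → 3-byte char (#5). Advance 3.
Byte at offset 15: 0xF0 = 11110000 → 4-byte char (#6). Advance 4.
Byte at offset 19: 0xEC = 11101100 → 3-byte char (#7). Advance 3.
Byte at offset 22: 0xE9 = 11101001 → 3-byte char (#8). Advance 3.
Byte at offset 25: 0xE2 = 11100010 → 3-byte char (#9). Advance 3.
Reached end at offset 28 after 9 code points.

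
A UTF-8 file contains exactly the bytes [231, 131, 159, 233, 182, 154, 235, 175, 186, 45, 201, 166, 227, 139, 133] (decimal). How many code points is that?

Byte at offset 0: 0xE7 = 11100111 → 3-byte char (#1). Advance 3.
Byte at offset 3: 0xE9 = 11101001 → 3-byte char (#2). Advance 3.
Byte at offset 6: 0xEB = 11101011 → 3-byte char (#3). Advance 3.
Byte at offset 9: 0x2D = 00101101 → 1-byte char (#4). Advance 1.
Byte at offset 10: 0xC9 = 11001001 → 2-byte char (#5). Advance 2.
Byte at offset 12: 0xE3 = 11100011 → 3-byte char (#6). Advance 3.
Reached end at offset 15 after 6 code points.

6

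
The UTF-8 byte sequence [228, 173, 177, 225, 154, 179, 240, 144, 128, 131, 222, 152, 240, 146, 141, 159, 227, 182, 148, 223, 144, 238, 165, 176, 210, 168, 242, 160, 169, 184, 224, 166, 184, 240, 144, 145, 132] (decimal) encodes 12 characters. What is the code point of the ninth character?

U+04A8

Offset 0: leading byte 0xE4 = 11100100 → 3-byte char #1 = E4 AD B1.
Offset 3: leading byte 0xE1 = 11100001 → 3-byte char #2 = E1 9A B3.
Offset 6: leading byte 0xF0 = 11110000 → 4-byte char #3 = F0 90 80 83.
Offset 10: leading byte 0xDE = 11011110 → 2-byte char #4 = DE 98.
Offset 12: leading byte 0xF0 = 11110000 → 4-byte char #5 = F0 92 8D 9F.
Offset 16: leading byte 0xE3 = 11100011 → 3-byte char #6 = E3 B6 94.
Offset 19: leading byte 0xDF = 11011111 → 2-byte char #7 = DF 90.
Offset 21: leading byte 0xEE = 11101110 → 3-byte char #8 = EE A5 B0.
Offset 24: leading byte 0xD2 = 11010010 → 2-byte char #9 = D2 A8.
Leading byte 0xD2 = 11010010 matches 110xxxxx → 2-byte sequence.
Byte 1: 0xD2 = 11010010, payload 10010 (5 bits).
Byte 2: 0xA8 = 10101000 (10xxxxxx ✓), payload 101000.
Concatenate: 10010101000 = 0x4A8 (11 bits → U+04A8).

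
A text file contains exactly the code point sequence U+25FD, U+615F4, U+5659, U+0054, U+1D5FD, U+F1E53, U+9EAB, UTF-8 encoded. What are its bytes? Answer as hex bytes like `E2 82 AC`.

U+25FD: 3-byte form → E2 97 BD.
U+615F4: 4-byte form → F1 A1 97 B4.
U+5659: 3-byte form → E5 99 99.
U+0054: 1-byte form → 54.
U+1D5FD: 4-byte form → F0 9D 97 BD.
U+F1E53: 4-byte form → F3 B1 B9 93.
U+9EAB: 3-byte form → E9 BA AB.
Concatenated (22 bytes): E2 97 BD F1 A1 97 B4 E5 99 99 54 F0 9D 97 BD F3 B1 B9 93 E9 BA AB.

E2 97 BD F1 A1 97 B4 E5 99 99 54 F0 9D 97 BD F3 B1 B9 93 E9 BA AB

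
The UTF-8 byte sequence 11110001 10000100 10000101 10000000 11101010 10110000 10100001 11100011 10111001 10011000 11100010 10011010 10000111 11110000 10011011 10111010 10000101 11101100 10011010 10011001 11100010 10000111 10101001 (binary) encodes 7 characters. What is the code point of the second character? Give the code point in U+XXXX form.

U+AC21

Offset 0: leading byte 0xF1 = 11110001 → 4-byte char #1 = F1 84 85 80.
Offset 4: leading byte 0xEA = 11101010 → 3-byte char #2 = EA B0 A1.
Leading byte 0xEA = 11101010 matches 1110xxxx → 3-byte sequence.
Byte 1: 0xEA = 11101010, payload 1010 (4 bits).
Byte 2: 0xB0 = 10110000 (10xxxxxx ✓), payload 110000.
Byte 3: 0xA1 = 10100001 (10xxxxxx ✓), payload 100001.
Concatenate: 1010110000100001 = 0xAC21 (16 bits → U+AC21).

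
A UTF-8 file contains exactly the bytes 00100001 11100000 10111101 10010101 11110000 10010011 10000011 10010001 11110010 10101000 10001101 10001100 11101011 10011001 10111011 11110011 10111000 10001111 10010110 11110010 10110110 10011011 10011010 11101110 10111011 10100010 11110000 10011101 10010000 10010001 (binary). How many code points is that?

Byte at offset 0: 0x21 = 00100001 → 1-byte char (#1). Advance 1.
Byte at offset 1: 0xE0 = 11100000 → 3-byte char (#2). Advance 3.
Byte at offset 4: 0xF0 = 11110000 → 4-byte char (#3). Advance 4.
Byte at offset 8: 0xF2 = 11110010 → 4-byte char (#4). Advance 4.
Byte at offset 12: 0xEB = 11101011 → 3-byte char (#5). Advance 3.
Byte at offset 15: 0xF3 = 11110011 → 4-byte char (#6). Advance 4.
Byte at offset 19: 0xF2 = 11110010 → 4-byte char (#7). Advance 4.
Byte at offset 23: 0xEE = 11101110 → 3-byte char (#8). Advance 3.
Byte at offset 26: 0xF0 = 11110000 → 4-byte char (#9). Advance 4.
Reached end at offset 30 after 9 code points.

9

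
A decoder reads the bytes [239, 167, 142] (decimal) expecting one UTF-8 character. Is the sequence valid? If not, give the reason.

valid

Leading byte 0xEF = 11101111 → 3-byte form.
Continuation bytes 0xA7=10100111, 0x8E=10001110 all match 10xxxxxx.
Decoded value 0xF9CE is ≥ 0x800 (shortest form) and not a surrogate.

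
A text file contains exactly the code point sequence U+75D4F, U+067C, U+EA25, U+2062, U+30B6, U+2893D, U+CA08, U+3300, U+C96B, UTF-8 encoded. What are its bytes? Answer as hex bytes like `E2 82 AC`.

U+75D4F: 4-byte form → F1 B5 B5 8F.
U+067C: 2-byte form → D9 BC.
U+EA25: 3-byte form → EE A8 A5.
U+2062: 3-byte form → E2 81 A2.
U+30B6: 3-byte form → E3 82 B6.
U+2893D: 4-byte form → F0 A8 A4 BD.
U+CA08: 3-byte form → EC A8 88.
U+3300: 3-byte form → E3 8C 80.
U+C96B: 3-byte form → EC A5 AB.
Concatenated (28 bytes): F1 B5 B5 8F D9 BC EE A8 A5 E2 81 A2 E3 82 B6 F0 A8 A4 BD EC A8 88 E3 8C 80 EC A5 AB.

F1 B5 B5 8F D9 BC EE A8 A5 E2 81 A2 E3 82 B6 F0 A8 A4 BD EC A8 88 E3 8C 80 EC A5 AB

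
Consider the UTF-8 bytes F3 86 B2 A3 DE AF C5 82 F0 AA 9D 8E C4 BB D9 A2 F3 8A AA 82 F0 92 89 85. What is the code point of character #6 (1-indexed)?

Offset 0: leading byte 0xF3 = 11110011 → 4-byte char #1 = F3 86 B2 A3.
Offset 4: leading byte 0xDE = 11011110 → 2-byte char #2 = DE AF.
Offset 6: leading byte 0xC5 = 11000101 → 2-byte char #3 = C5 82.
Offset 8: leading byte 0xF0 = 11110000 → 4-byte char #4 = F0 AA 9D 8E.
Offset 12: leading byte 0xC4 = 11000100 → 2-byte char #5 = C4 BB.
Offset 14: leading byte 0xD9 = 11011001 → 2-byte char #6 = D9 A2.
Leading byte 0xD9 = 11011001 matches 110xxxxx → 2-byte sequence.
Byte 1: 0xD9 = 11011001, payload 11001 (5 bits).
Byte 2: 0xA2 = 10100010 (10xxxxxx ✓), payload 100010.
Concatenate: 11001100010 = 0x662 (11 bits → U+0662).

U+0662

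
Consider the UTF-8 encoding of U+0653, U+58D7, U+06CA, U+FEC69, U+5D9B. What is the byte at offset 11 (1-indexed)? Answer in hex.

1-indexed offset 11 is 0-indexed offset 10.
U+0653 → 2-byte form D9 93 at offsets 0–1.
U+58D7 → 3-byte form E5 A3 97 at offsets 2–4.
U+06CA → 2-byte form DB 8A at offsets 5–6.
U+FEC69 → 4-byte form F3 BE B1 A9 at offsets 7–10.
Offset 10 falls in char 4's range; it's byte 4 of F3 BE B1 A9 = 0xA9.

0xA9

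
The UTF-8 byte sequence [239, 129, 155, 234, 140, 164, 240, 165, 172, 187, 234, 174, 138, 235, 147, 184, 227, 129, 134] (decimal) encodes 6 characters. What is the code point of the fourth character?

U+AB8A

Offset 0: leading byte 0xEF = 11101111 → 3-byte char #1 = EF 81 9B.
Offset 3: leading byte 0xEA = 11101010 → 3-byte char #2 = EA 8C A4.
Offset 6: leading byte 0xF0 = 11110000 → 4-byte char #3 = F0 A5 AC BB.
Offset 10: leading byte 0xEA = 11101010 → 3-byte char #4 = EA AE 8A.
Leading byte 0xEA = 11101010 matches 1110xxxx → 3-byte sequence.
Byte 1: 0xEA = 11101010, payload 1010 (4 bits).
Byte 2: 0xAE = 10101110 (10xxxxxx ✓), payload 101110.
Byte 3: 0x8A = 10001010 (10xxxxxx ✓), payload 001010.
Concatenate: 1010101110001010 = 0xAB8A (16 bits → U+AB8A).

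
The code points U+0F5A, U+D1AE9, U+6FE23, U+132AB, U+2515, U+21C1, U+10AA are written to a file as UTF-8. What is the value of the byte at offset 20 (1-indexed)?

0x87

1-indexed offset 20 is 0-indexed offset 19.
U+0F5A → 3-byte form E0 BD 9A at offsets 0–2.
U+D1AE9 → 4-byte form F3 91 AB A9 at offsets 3–6.
U+6FE23 → 4-byte form F1 AF B8 A3 at offsets 7–10.
U+132AB → 4-byte form F0 93 8A AB at offsets 11–14.
U+2515 → 3-byte form E2 94 95 at offsets 15–17.
U+21C1 → 3-byte form E2 87 81 at offsets 18–20.
Offset 19 falls in char 6's range; it's byte 2 of E2 87 81 = 0x87.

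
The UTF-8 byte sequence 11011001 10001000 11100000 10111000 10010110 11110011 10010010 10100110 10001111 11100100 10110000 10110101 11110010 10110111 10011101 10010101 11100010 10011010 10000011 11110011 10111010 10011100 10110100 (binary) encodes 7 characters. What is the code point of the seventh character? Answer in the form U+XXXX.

U+FA734

Offset 0: leading byte 0xD9 = 11011001 → 2-byte char #1 = D9 88.
Offset 2: leading byte 0xE0 = 11100000 → 3-byte char #2 = E0 B8 96.
Offset 5: leading byte 0xF3 = 11110011 → 4-byte char #3 = F3 92 A6 8F.
Offset 9: leading byte 0xE4 = 11100100 → 3-byte char #4 = E4 B0 B5.
Offset 12: leading byte 0xF2 = 11110010 → 4-byte char #5 = F2 B7 9D 95.
Offset 16: leading byte 0xE2 = 11100010 → 3-byte char #6 = E2 9A 83.
Offset 19: leading byte 0xF3 = 11110011 → 4-byte char #7 = F3 BA 9C B4.
Leading byte 0xF3 = 11110011 matches 11110xxx → 4-byte sequence.
Byte 1: 0xF3 = 11110011, payload 011 (3 bits).
Byte 2: 0xBA = 10111010 (10xxxxxx ✓), payload 111010.
Byte 3: 0x9C = 10011100 (10xxxxxx ✓), payload 011100.
Byte 4: 0xB4 = 10110100 (10xxxxxx ✓), payload 110100.
Concatenate: 011111010011100110100 = 0xFA734 (21 bits → U+FA734).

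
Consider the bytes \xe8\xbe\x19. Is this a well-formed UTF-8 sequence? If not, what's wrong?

invalid (non-continuation byte where continuation expected)

Leading byte 0xE8 = 11101000 → 3-byte form.
Byte 3 is 0x19 = 00011001, which is not 10xxxxxx — expected a continuation byte.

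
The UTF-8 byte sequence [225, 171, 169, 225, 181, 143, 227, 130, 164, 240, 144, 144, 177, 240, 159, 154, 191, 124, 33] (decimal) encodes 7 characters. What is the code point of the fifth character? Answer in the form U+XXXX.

Offset 0: leading byte 0xE1 = 11100001 → 3-byte char #1 = E1 AB A9.
Offset 3: leading byte 0xE1 = 11100001 → 3-byte char #2 = E1 B5 8F.
Offset 6: leading byte 0xE3 = 11100011 → 3-byte char #3 = E3 82 A4.
Offset 9: leading byte 0xF0 = 11110000 → 4-byte char #4 = F0 90 90 B1.
Offset 13: leading byte 0xF0 = 11110000 → 4-byte char #5 = F0 9F 9A BF.
Leading byte 0xF0 = 11110000 matches 11110xxx → 4-byte sequence.
Byte 1: 0xF0 = 11110000, payload 000 (3 bits).
Byte 2: 0x9F = 10011111 (10xxxxxx ✓), payload 011111.
Byte 3: 0x9A = 10011010 (10xxxxxx ✓), payload 011010.
Byte 4: 0xBF = 10111111 (10xxxxxx ✓), payload 111111.
Concatenate: 000011111011010111111 = 0x1F6BF (21 bits → U+1F6BF).

U+1F6BF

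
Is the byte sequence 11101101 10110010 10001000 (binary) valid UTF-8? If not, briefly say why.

invalid (encodes a surrogate (U+D800–U+DFFF))

Structurally a 3-byte sequence; payload = 0xDC88.
But 0xDC88 is in U+D800–U+DFFF, the surrogate range. Surrogates are not Unicode scalar values and are forbidden in UTF-8.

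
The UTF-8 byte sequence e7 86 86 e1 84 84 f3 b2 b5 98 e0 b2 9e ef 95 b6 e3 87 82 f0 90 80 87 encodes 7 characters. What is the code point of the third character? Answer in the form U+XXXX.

U+F2D58

Offset 0: leading byte 0xE7 = 11100111 → 3-byte char #1 = E7 86 86.
Offset 3: leading byte 0xE1 = 11100001 → 3-byte char #2 = E1 84 84.
Offset 6: leading byte 0xF3 = 11110011 → 4-byte char #3 = F3 B2 B5 98.
Leading byte 0xF3 = 11110011 matches 11110xxx → 4-byte sequence.
Byte 1: 0xF3 = 11110011, payload 011 (3 bits).
Byte 2: 0xB2 = 10110010 (10xxxxxx ✓), payload 110010.
Byte 3: 0xB5 = 10110101 (10xxxxxx ✓), payload 110101.
Byte 4: 0x98 = 10011000 (10xxxxxx ✓), payload 011000.
Concatenate: 011110010110101011000 = 0xF2D58 (21 bits → U+F2D58).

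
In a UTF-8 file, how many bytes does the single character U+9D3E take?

U+9D3E = 0x9D3E. UTF-8 uses 1 byte below 0x80, 2 below 0x800, 3 below 0x10000, 4 up to 0x10FFFF. 0x9D3E is in U+0800–U+FFFF → 3 bytes.

3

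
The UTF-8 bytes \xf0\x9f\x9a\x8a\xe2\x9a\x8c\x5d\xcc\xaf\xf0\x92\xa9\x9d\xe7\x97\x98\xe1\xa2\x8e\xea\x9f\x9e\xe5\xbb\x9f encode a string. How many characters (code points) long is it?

9

Byte at offset 0: 0xF0 = 11110000 → 4-byte char (#1). Advance 4.
Byte at offset 4: 0xE2 = 11100010 → 3-byte char (#2). Advance 3.
Byte at offset 7: 0x5D = 01011101 → 1-byte char (#3). Advance 1.
Byte at offset 8: 0xCC = 11001100 → 2-byte char (#4). Advance 2.
Byte at offset 10: 0xF0 = 11110000 → 4-byte char (#5). Advance 4.
Byte at offset 14: 0xE7 = 11100111 → 3-byte char (#6). Advance 3.
Byte at offset 17: 0xE1 = 11100001 → 3-byte char (#7). Advance 3.
Byte at offset 20: 0xEA = 11101010 → 3-byte char (#8). Advance 3.
Byte at offset 23: 0xE5 = 11100101 → 3-byte char (#9). Advance 3.
Reached end at offset 26 after 9 code points.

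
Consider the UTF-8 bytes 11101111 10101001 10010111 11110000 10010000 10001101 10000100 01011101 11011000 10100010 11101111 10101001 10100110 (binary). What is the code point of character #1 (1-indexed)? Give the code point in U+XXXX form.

U+FA57

Offset 0: leading byte 0xEF = 11101111 → 3-byte char #1 = EF A9 97.
Leading byte 0xEF = 11101111 matches 1110xxxx → 3-byte sequence.
Byte 1: 0xEF = 11101111, payload 1111 (4 bits).
Byte 2: 0xA9 = 10101001 (10xxxxxx ✓), payload 101001.
Byte 3: 0x97 = 10010111 (10xxxxxx ✓), payload 010111.
Concatenate: 1111101001010111 = 0xFA57 (16 bits → U+FA57).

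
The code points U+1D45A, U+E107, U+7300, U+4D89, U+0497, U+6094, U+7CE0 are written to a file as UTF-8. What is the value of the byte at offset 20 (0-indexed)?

0xA0

U+1D45A → 4-byte form F0 9D 91 9A at offsets 0–3.
U+E107 → 3-byte form EE 84 87 at offsets 4–6.
U+7300 → 3-byte form E7 8C 80 at offsets 7–9.
U+4D89 → 3-byte form E4 B6 89 at offsets 10–12.
U+0497 → 2-byte form D2 97 at offsets 13–14.
U+6094 → 3-byte form E6 82 94 at offsets 15–17.
U+7CE0 → 3-byte form E7 B3 A0 at offsets 18–20.
Offset 20 falls in char 7's range; it's byte 3 of E7 B3 A0 = 0xA0.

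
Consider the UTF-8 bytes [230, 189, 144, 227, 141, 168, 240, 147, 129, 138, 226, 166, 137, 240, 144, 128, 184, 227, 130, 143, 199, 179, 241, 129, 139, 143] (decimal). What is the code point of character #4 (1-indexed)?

Offset 0: leading byte 0xE6 = 11100110 → 3-byte char #1 = E6 BD 90.
Offset 3: leading byte 0xE3 = 11100011 → 3-byte char #2 = E3 8D A8.
Offset 6: leading byte 0xF0 = 11110000 → 4-byte char #3 = F0 93 81 8A.
Offset 10: leading byte 0xE2 = 11100010 → 3-byte char #4 = E2 A6 89.
Leading byte 0xE2 = 11100010 matches 1110xxxx → 3-byte sequence.
Byte 1: 0xE2 = 11100010, payload 0010 (4 bits).
Byte 2: 0xA6 = 10100110 (10xxxxxx ✓), payload 100110.
Byte 3: 0x89 = 10001001 (10xxxxxx ✓), payload 001001.
Concatenate: 0010100110001001 = 0x2989 (16 bits → U+2989).

U+2989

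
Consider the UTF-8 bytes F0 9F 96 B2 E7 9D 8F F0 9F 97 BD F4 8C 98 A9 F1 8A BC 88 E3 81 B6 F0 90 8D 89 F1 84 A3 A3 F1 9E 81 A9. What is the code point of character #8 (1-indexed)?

U+448E3

Offset 0: leading byte 0xF0 = 11110000 → 4-byte char #1 = F0 9F 96 B2.
Offset 4: leading byte 0xE7 = 11100111 → 3-byte char #2 = E7 9D 8F.
Offset 7: leading byte 0xF0 = 11110000 → 4-byte char #3 = F0 9F 97 BD.
Offset 11: leading byte 0xF4 = 11110100 → 4-byte char #4 = F4 8C 98 A9.
Offset 15: leading byte 0xF1 = 11110001 → 4-byte char #5 = F1 8A BC 88.
Offset 19: leading byte 0xE3 = 11100011 → 3-byte char #6 = E3 81 B6.
Offset 22: leading byte 0xF0 = 11110000 → 4-byte char #7 = F0 90 8D 89.
Offset 26: leading byte 0xF1 = 11110001 → 4-byte char #8 = F1 84 A3 A3.
Leading byte 0xF1 = 11110001 matches 11110xxx → 4-byte sequence.
Byte 1: 0xF1 = 11110001, payload 001 (3 bits).
Byte 2: 0x84 = 10000100 (10xxxxxx ✓), payload 000100.
Byte 3: 0xA3 = 10100011 (10xxxxxx ✓), payload 100011.
Byte 4: 0xA3 = 10100011 (10xxxxxx ✓), payload 100011.
Concatenate: 001000100100011100011 = 0x448E3 (21 bits → U+448E3).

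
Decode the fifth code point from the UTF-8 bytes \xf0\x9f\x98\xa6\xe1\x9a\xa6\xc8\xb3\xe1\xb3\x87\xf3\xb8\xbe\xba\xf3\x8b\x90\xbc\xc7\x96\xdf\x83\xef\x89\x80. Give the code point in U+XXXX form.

Offset 0: leading byte 0xF0 = 11110000 → 4-byte char #1 = F0 9F 98 A6.
Offset 4: leading byte 0xE1 = 11100001 → 3-byte char #2 = E1 9A A6.
Offset 7: leading byte 0xC8 = 11001000 → 2-byte char #3 = C8 B3.
Offset 9: leading byte 0xE1 = 11100001 → 3-byte char #4 = E1 B3 87.
Offset 12: leading byte 0xF3 = 11110011 → 4-byte char #5 = F3 B8 BE BA.
Leading byte 0xF3 = 11110011 matches 11110xxx → 4-byte sequence.
Byte 1: 0xF3 = 11110011, payload 011 (3 bits).
Byte 2: 0xB8 = 10111000 (10xxxxxx ✓), payload 111000.
Byte 3: 0xBE = 10111110 (10xxxxxx ✓), payload 111110.
Byte 4: 0xBA = 10111010 (10xxxxxx ✓), payload 111010.
Concatenate: 011111000111110111010 = 0xF8FBA (21 bits → U+F8FBA).

U+F8FBA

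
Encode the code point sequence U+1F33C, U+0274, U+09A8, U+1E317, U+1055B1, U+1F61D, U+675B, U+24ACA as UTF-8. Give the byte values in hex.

U+1F33C: 4-byte form → F0 9F 8C BC.
U+0274: 2-byte form → C9 B4.
U+09A8: 3-byte form → E0 A6 A8.
U+1E317: 4-byte form → F0 9E 8C 97.
U+1055B1: 4-byte form → F4 85 96 B1.
U+1F61D: 4-byte form → F0 9F 98 9D.
U+675B: 3-byte form → E6 9D 9B.
U+24ACA: 4-byte form → F0 A4 AB 8A.
Concatenated (28 bytes): F0 9F 8C BC C9 B4 E0 A6 A8 F0 9E 8C 97 F4 85 96 B1 F0 9F 98 9D E6 9D 9B F0 A4 AB 8A.

F0 9F 8C BC C9 B4 E0 A6 A8 F0 9E 8C 97 F4 85 96 B1 F0 9F 98 9D E6 9D 9B F0 A4 AB 8A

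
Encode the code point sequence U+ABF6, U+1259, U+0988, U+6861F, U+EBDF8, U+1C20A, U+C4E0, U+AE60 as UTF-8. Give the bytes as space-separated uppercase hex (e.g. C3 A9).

EA AF B6 E1 89 99 E0 A6 88 F1 A8 98 9F F3 AB B7 B8 F0 9C 88 8A EC 93 A0 EA B9 A0

U+ABF6: 3-byte form → EA AF B6.
U+1259: 3-byte form → E1 89 99.
U+0988: 3-byte form → E0 A6 88.
U+6861F: 4-byte form → F1 A8 98 9F.
U+EBDF8: 4-byte form → F3 AB B7 B8.
U+1C20A: 4-byte form → F0 9C 88 8A.
U+C4E0: 3-byte form → EC 93 A0.
U+AE60: 3-byte form → EA B9 A0.
Concatenated (27 bytes): EA AF B6 E1 89 99 E0 A6 88 F1 A8 98 9F F3 AB B7 B8 F0 9C 88 8A EC 93 A0 EA B9 A0.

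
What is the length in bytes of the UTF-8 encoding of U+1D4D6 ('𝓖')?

4

U+1D4D6 = 0x1D4D6. UTF-8 uses 1 byte below 0x80, 2 below 0x800, 3 below 0x10000, 4 up to 0x10FFFF. 0x1D4D6 is in U+10000–U+10FFFF → 4 bytes.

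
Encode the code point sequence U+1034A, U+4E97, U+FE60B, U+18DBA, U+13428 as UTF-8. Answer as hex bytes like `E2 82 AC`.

U+1034A: 4-byte form → F0 90 8D 8A.
U+4E97: 3-byte form → E4 BA 97.
U+FE60B: 4-byte form → F3 BE 98 8B.
U+18DBA: 4-byte form → F0 98 B6 BA.
U+13428: 4-byte form → F0 93 90 A8.
Concatenated (19 bytes): F0 90 8D 8A E4 BA 97 F3 BE 98 8B F0 98 B6 BA F0 93 90 A8.

F0 90 8D 8A E4 BA 97 F3 BE 98 8B F0 98 B6 BA F0 93 90 A8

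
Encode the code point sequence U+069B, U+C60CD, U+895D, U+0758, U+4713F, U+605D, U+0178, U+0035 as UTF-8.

U+069B: 2-byte form → DA 9B.
U+C60CD: 4-byte form → F3 86 83 8D.
U+895D: 3-byte form → E8 A5 9D.
U+0758: 2-byte form → DD 98.
U+4713F: 4-byte form → F1 87 84 BF.
U+605D: 3-byte form → E6 81 9D.
U+0178: 2-byte form → C5 B8.
U+0035: 1-byte form → 35.
Concatenated (21 bytes): DA 9B F3 86 83 8D E8 A5 9D DD 98 F1 87 84 BF E6 81 9D C5 B8 35.

DA 9B F3 86 83 8D E8 A5 9D DD 98 F1 87 84 BF E6 81 9D C5 B8 35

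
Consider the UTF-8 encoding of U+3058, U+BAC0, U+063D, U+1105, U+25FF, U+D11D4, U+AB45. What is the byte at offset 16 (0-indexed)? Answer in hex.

U+3058 → 3-byte form E3 81 98 at offsets 0–2.
U+BAC0 → 3-byte form EB AB 80 at offsets 3–5.
U+063D → 2-byte form D8 BD at offsets 6–7.
U+1105 → 3-byte form E1 84 85 at offsets 8–10.
U+25FF → 3-byte form E2 97 BF at offsets 11–13.
U+D11D4 → 4-byte form F3 91 87 94 at offsets 14–17.
Offset 16 falls in char 6's range; it's byte 3 of F3 91 87 94 = 0x87.

0x87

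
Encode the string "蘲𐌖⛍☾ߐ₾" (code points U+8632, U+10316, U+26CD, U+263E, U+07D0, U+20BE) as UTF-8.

E8 98 B2 F0 90 8C 96 E2 9B 8D E2 98 BE DF 90 E2 82 BE

U+8632: 3-byte form → E8 98 B2.
U+10316: 4-byte form → F0 90 8C 96.
U+26CD: 3-byte form → E2 9B 8D.
U+263E: 3-byte form → E2 98 BE.
U+07D0: 2-byte form → DF 90.
U+20BE: 3-byte form → E2 82 BE.
Concatenated (18 bytes): E8 98 B2 F0 90 8C 96 E2 9B 8D E2 98 BE DF 90 E2 82 BE.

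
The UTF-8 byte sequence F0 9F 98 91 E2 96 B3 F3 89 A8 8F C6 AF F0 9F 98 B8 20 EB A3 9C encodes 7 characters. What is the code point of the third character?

U+C9A0F

Offset 0: leading byte 0xF0 = 11110000 → 4-byte char #1 = F0 9F 98 91.
Offset 4: leading byte 0xE2 = 11100010 → 3-byte char #2 = E2 96 B3.
Offset 7: leading byte 0xF3 = 11110011 → 4-byte char #3 = F3 89 A8 8F.
Leading byte 0xF3 = 11110011 matches 11110xxx → 4-byte sequence.
Byte 1: 0xF3 = 11110011, payload 011 (3 bits).
Byte 2: 0x89 = 10001001 (10xxxxxx ✓), payload 001001.
Byte 3: 0xA8 = 10101000 (10xxxxxx ✓), payload 101000.
Byte 4: 0x8F = 10001111 (10xxxxxx ✓), payload 001111.
Concatenate: 011001001101000001111 = 0xC9A0F (21 bits → U+C9A0F).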